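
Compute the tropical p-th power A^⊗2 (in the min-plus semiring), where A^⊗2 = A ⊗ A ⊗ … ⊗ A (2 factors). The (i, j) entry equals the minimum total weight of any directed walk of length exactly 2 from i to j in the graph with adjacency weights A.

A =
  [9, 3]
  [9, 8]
A^⊗2 =
  [12, 11]
  [17, 12]

Each entry (A^⊗2)_ij equals the minimum over all length-2 walks i = v_0 → v_1 → … → v_2 = j of Σ_t A[v_t][v_{t+1}]. For example, for (i, j) = (0, 1) we minimise over 2 possible intermediate vertex sequences; the minimum is 11, attained along the walk 0 → 1 → 1.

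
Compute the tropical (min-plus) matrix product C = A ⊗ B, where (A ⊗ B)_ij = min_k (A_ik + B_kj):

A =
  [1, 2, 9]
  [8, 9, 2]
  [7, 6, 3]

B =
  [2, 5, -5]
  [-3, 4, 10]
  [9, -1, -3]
A ⊗ B =
  [-1, 6, -4]
  [6, 1, -1]
  [3, 2, 0]

Apply the min-plus product entry-by-entry:
  C[0][0] = min over k of (A[0][0] + B[0][0] = 1 + 2 = 3, A[0][1] + B[1][0] = 2 + -3 = -1, A[0][2] + B[2][0] = 9 + 9 = 18) = -1 (attained at k = 1)
  C[0][1] = min over k of (A[0][0] + B[0][1] = 1 + 5 = 6, A[0][1] + B[1][1] = 2 + 4 = 6, A[0][2] + B[2][1] = 9 + -1 = 8) = 6 (attained at k = 0)
  C[0][2] = min over k of (A[0][0] + B[0][2] = 1 + -5 = -4, A[0][1] + B[1][2] = 2 + 10 = 12, A[0][2] + B[2][2] = 9 + -3 = 6) = -4 (attained at k = 0)
  C[1][0] = min over k of (A[1][0] + B[0][0] = 8 + 2 = 10, A[1][1] + B[1][0] = 9 + -3 = 6, A[1][2] + B[2][0] = 2 + 9 = 11) = 6 (attained at k = 1)
  C[1][1] = min over k of (A[1][0] + B[0][1] = 8 + 5 = 13, A[1][1] + B[1][1] = 9 + 4 = 13, A[1][2] + B[2][1] = 2 + -1 = 1) = 1 (attained at k = 2)
  C[1][2] = min over k of (A[1][0] + B[0][2] = 8 + -5 = 3, A[1][1] + B[1][2] = 9 + 10 = 19, A[1][2] + B[2][2] = 2 + -3 = -1) = -1 (attained at k = 2)
  C[2][0] = min over k of (A[2][0] + B[0][0] = 7 + 2 = 9, A[2][1] + B[1][0] = 6 + -3 = 3, A[2][2] + B[2][0] = 3 + 9 = 12) = 3 (attained at k = 1)
  C[2][1] = min over k of (A[2][0] + B[0][1] = 7 + 5 = 12, A[2][1] + B[1][1] = 6 + 4 = 10, A[2][2] + B[2][1] = 3 + -1 = 2) = 2 (attained at k = 2)
  C[2][2] = min over k of (A[2][0] + B[0][2] = 7 + -5 = 2, A[2][1] + B[1][2] = 6 + 10 = 16, A[2][2] + B[2][2] = 3 + -3 = 0) = 0 (attained at k = 2)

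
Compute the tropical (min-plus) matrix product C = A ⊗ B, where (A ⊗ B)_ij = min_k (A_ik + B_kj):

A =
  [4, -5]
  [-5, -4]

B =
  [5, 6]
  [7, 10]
A ⊗ B =
  [2, 5]
  [0, 1]

Apply the min-plus product entry-by-entry:
  C[0][0] = min over k of (A[0][0] + B[0][0] = 4 + 5 = 9, A[0][1] + B[1][0] = -5 + 7 = 2) = 2 (attained at k = 1)
  C[0][1] = min over k of (A[0][0] + B[0][1] = 4 + 6 = 10, A[0][1] + B[1][1] = -5 + 10 = 5) = 5 (attained at k = 1)
  C[1][0] = min over k of (A[1][0] + B[0][0] = -5 + 5 = 0, A[1][1] + B[1][0] = -4 + 7 = 3) = 0 (attained at k = 0)
  C[1][1] = min over k of (A[1][0] + B[0][1] = -5 + 6 = 1, A[1][1] + B[1][1] = -4 + 10 = 6) = 1 (attained at k = 0)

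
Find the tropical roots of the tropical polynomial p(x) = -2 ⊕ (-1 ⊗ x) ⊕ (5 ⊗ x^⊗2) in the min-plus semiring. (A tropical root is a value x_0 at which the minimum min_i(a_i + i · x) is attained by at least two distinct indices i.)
Roots: {-6, -1}

Each tropical root is a break point of the lower envelope of the lines y = a_i + i · x (there are 3 lines, with slopes 0, 1, ..., 2). Only the lines that attain the minimum somewhere contribute to roots; other lines are dominated. Here the surviving (envelope) indices are i = 2, i = 1, i = 0.
Intersections between consecutive envelope lines give the roots: for adjacent envelope indices i < j the intersection is x = (a_i − a_j) / (j − i). Reading off the sorted break points: {-6, -1}.
Verification: at each break x_0, at least two indices attain the minimum of min_i(a_i + i · x_0).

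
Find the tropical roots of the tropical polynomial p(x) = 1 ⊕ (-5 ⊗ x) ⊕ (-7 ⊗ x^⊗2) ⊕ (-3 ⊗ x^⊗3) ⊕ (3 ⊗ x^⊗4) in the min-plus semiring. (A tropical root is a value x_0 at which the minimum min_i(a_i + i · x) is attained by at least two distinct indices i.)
Roots: {-6, -4, 2, 6}

Each tropical root is a break point of the lower envelope of the lines y = a_i + i · x (there are 5 lines, with slopes 0, 1, ..., 4). Only the lines that attain the minimum somewhere contribute to roots; other lines are dominated. Here the surviving (envelope) indices are i = 4, i = 3, i = 2, i = 1, i = 0.
Intersections between consecutive envelope lines give the roots: for adjacent envelope indices i < j the intersection is x = (a_i − a_j) / (j − i). Reading off the sorted break points: {-6, -4, 2, 6}.
Verification: at each break x_0, at least two indices attain the minimum of min_i(a_i + i · x_0).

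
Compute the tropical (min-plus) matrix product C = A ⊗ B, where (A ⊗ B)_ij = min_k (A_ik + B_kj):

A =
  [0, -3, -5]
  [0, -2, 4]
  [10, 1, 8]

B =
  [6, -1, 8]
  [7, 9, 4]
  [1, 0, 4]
A ⊗ B =
  [-4, -5, -1]
  [5, -1, 2]
  [8, 8, 5]

Apply the min-plus product entry-by-entry:
  C[0][0] = min over k of (A[0][0] + B[0][0] = 0 + 6 = 6, A[0][1] + B[1][0] = -3 + 7 = 4, A[0][2] + B[2][0] = -5 + 1 = -4) = -4 (attained at k = 2)
  C[0][1] = min over k of (A[0][0] + B[0][1] = 0 + -1 = -1, A[0][1] + B[1][1] = -3 + 9 = 6, A[0][2] + B[2][1] = -5 + 0 = -5) = -5 (attained at k = 2)
  C[0][2] = min over k of (A[0][0] + B[0][2] = 0 + 8 = 8, A[0][1] + B[1][2] = -3 + 4 = 1, A[0][2] + B[2][2] = -5 + 4 = -1) = -1 (attained at k = 2)
  C[1][0] = min over k of (A[1][0] + B[0][0] = 0 + 6 = 6, A[1][1] + B[1][0] = -2 + 7 = 5, A[1][2] + B[2][0] = 4 + 1 = 5) = 5 (attained at k = 1)
  C[1][1] = min over k of (A[1][0] + B[0][1] = 0 + -1 = -1, A[1][1] + B[1][1] = -2 + 9 = 7, A[1][2] + B[2][1] = 4 + 0 = 4) = -1 (attained at k = 0)
  C[1][2] = min over k of (A[1][0] + B[0][2] = 0 + 8 = 8, A[1][1] + B[1][2] = -2 + 4 = 2, A[1][2] + B[2][2] = 4 + 4 = 8) = 2 (attained at k = 1)
  C[2][0] = min over k of (A[2][0] + B[0][0] = 10 + 6 = 16, A[2][1] + B[1][0] = 1 + 7 = 8, A[2][2] + B[2][0] = 8 + 1 = 9) = 8 (attained at k = 1)
  C[2][1] = min over k of (A[2][0] + B[0][1] = 10 + -1 = 9, A[2][1] + B[1][1] = 1 + 9 = 10, A[2][2] + B[2][1] = 8 + 0 = 8) = 8 (attained at k = 2)
  C[2][2] = min over k of (A[2][0] + B[0][2] = 10 + 8 = 18, A[2][1] + B[1][2] = 1 + 4 = 5, A[2][2] + B[2][2] = 8 + 4 = 12) = 5 (attained at k = 1)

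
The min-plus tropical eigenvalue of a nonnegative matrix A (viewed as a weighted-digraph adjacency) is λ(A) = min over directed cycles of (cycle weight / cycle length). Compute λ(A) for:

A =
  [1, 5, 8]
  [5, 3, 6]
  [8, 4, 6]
λ(A) = 1

Enumerate directed cycles and compute their means (weight / length). Sample:
  cycle 0 → 0: weight = 1, length = 1, mean = 1/1 ≈ 1.000
  cycle 1 → 1: weight = 3, length = 1, mean = 3/1 ≈ 3.000
  cycle 2 → 2: weight = 6, length = 1, mean = 6/1 ≈ 6.000
  cycle 0 → 1 → 0: weight = 10, length = 2, mean = 10/2 ≈ 5.000
  cycle 0 → 2 → 0: weight = 16, length = 2, mean = 16/2 ≈ 8.000
  cycle 1 → 0 → 1: weight = 10, length = 2, mean = 10/2 ≈ 5.000
Minimum mean = 1.000, attained e.g. along the cycle 0 → 0 with weight 1 and length 1. So λ(A) = 1/1 = 1.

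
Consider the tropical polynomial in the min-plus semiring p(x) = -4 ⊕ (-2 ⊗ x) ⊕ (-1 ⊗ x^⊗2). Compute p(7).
p(7) = -4

A tropical monomial a ⊗ x^⊗i evaluates to a + i · x. Evaluating each term at x = 7:
  Term 0 contributes -4 + 0 · 7 = -4
  Term 1 contributes -2 + 1 · 7 = 5
  Term 2 contributes -1 + 2 · 7 = 13
p(7) = ⊕ of these = min[-4, 5, 13] = -4.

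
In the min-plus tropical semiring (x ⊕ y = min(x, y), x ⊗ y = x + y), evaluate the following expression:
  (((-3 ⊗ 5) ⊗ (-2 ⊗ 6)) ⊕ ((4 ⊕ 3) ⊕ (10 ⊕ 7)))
(((-3 ⊗ 5) ⊗ (-2 ⊗ 6)) ⊕ ((4 ⊕ 3) ⊕ (10 ⊕ 7))) = 3

Expand innermost to outermost. Recall ⊕ takes the minimum of its arguments and ⊗ takes their sum. Working out the expression (((-3 ⊗ 5) ⊗ (-2 ⊗ 6)) ⊕ ((4 ⊕ 3) ⊕ (10 ⊕ 7))) gives 3.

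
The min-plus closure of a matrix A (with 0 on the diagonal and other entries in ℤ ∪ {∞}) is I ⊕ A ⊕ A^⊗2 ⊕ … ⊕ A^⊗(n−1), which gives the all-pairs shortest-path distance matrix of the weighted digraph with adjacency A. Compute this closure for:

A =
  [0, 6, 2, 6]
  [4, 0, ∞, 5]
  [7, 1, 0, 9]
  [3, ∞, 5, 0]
Closure =
  [0, 3, 2, 6]
  [4, 0, 6, 5]
  [5, 1, 0, 6]
  [3, 6, 5, 0]

This is the Floyd-Warshall all-pairs shortest-path computation. For each intermediate vertex k = 0, 1, …, 3, update dist[i][j] ← min(dist[i][j], dist[i][k] + dist[k][j]). The final matrix gives, for each (i, j), the minimum total weight of any directed path from i to j (possibly empty when i = j).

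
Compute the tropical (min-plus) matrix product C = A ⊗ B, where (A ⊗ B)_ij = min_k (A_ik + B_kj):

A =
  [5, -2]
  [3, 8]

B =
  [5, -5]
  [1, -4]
A ⊗ B =
  [-1, -6]
  [8, -2]

Apply the min-plus product entry-by-entry:
  C[0][0] = min over k of (A[0][0] + B[0][0] = 5 + 5 = 10, A[0][1] + B[1][0] = -2 + 1 = -1) = -1 (attained at k = 1)
  C[0][1] = min over k of (A[0][0] + B[0][1] = 5 + -5 = 0, A[0][1] + B[1][1] = -2 + -4 = -6) = -6 (attained at k = 1)
  C[1][0] = min over k of (A[1][0] + B[0][0] = 3 + 5 = 8, A[1][1] + B[1][0] = 8 + 1 = 9) = 8 (attained at k = 0)
  C[1][1] = min over k of (A[1][0] + B[0][1] = 3 + -5 = -2, A[1][1] + B[1][1] = 8 + -4 = 4) = -2 (attained at k = 0)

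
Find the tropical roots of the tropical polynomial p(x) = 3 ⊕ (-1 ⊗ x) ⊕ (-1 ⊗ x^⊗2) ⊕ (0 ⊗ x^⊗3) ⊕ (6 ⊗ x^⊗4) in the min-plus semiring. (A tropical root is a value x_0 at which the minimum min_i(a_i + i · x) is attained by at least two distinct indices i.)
Roots: {-6, -1, 0, 4}

Each tropical root is a break point of the lower envelope of the lines y = a_i + i · x (there are 5 lines, with slopes 0, 1, ..., 4). Only the lines that attain the minimum somewhere contribute to roots; other lines are dominated. Here the surviving (envelope) indices are i = 4, i = 3, i = 2, i = 1, i = 0.
Intersections between consecutive envelope lines give the roots: for adjacent envelope indices i < j the intersection is x = (a_i − a_j) / (j − i). Reading off the sorted break points: {-6, -1, 0, 4}.
Verification: at each break x_0, at least two indices attain the minimum of min_i(a_i + i · x_0).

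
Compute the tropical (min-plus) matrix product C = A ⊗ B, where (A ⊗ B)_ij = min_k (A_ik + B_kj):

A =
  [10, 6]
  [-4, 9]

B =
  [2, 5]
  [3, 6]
A ⊗ B =
  [9, 12]
  [-2, 1]

Apply the min-plus product entry-by-entry:
  C[0][0] = min over k of (A[0][0] + B[0][0] = 10 + 2 = 12, A[0][1] + B[1][0] = 6 + 3 = 9) = 9 (attained at k = 1)
  C[0][1] = min over k of (A[0][0] + B[0][1] = 10 + 5 = 15, A[0][1] + B[1][1] = 6 + 6 = 12) = 12 (attained at k = 1)
  C[1][0] = min over k of (A[1][0] + B[0][0] = -4 + 2 = -2, A[1][1] + B[1][0] = 9 + 3 = 12) = -2 (attained at k = 0)
  C[1][1] = min over k of (A[1][0] + B[0][1] = -4 + 5 = 1, A[1][1] + B[1][1] = 9 + 6 = 15) = 1 (attained at k = 0)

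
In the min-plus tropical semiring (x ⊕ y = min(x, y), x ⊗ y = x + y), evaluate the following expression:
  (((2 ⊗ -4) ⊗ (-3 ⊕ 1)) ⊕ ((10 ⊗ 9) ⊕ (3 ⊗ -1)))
(((2 ⊗ -4) ⊗ (-3 ⊕ 1)) ⊕ ((10 ⊗ 9) ⊕ (3 ⊗ -1))) = -5

Expand innermost to outermost. Recall ⊕ takes the minimum of its arguments and ⊗ takes their sum. Working out the expression (((2 ⊗ -4) ⊗ (-3 ⊕ 1)) ⊕ ((10 ⊗ 9) ⊕ (3 ⊗ -1))) gives -5.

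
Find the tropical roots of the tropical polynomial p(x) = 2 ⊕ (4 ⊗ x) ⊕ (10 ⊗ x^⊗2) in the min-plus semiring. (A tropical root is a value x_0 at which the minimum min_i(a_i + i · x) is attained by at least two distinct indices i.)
Roots: {-6, -2}

Each tropical root is a break point of the lower envelope of the lines y = a_i + i · x (there are 3 lines, with slopes 0, 1, ..., 2). Only the lines that attain the minimum somewhere contribute to roots; other lines are dominated. Here the surviving (envelope) indices are i = 2, i = 1, i = 0.
Intersections between consecutive envelope lines give the roots: for adjacent envelope indices i < j the intersection is x = (a_i − a_j) / (j − i). Reading off the sorted break points: {-6, -2}.
Verification: at each break x_0, at least two indices attain the minimum of min_i(a_i + i · x_0).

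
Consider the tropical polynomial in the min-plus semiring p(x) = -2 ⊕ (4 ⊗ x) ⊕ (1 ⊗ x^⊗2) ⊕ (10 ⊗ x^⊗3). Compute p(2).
p(2) = -2

A tropical monomial a ⊗ x^⊗i evaluates to a + i · x. Evaluating each term at x = 2:
  Term 0 contributes -2 + 0 · 2 = -2
  Term 1 contributes 4 + 1 · 2 = 6
  Term 2 contributes 1 + 2 · 2 = 5
  Term 3 contributes 10 + 3 · 2 = 16
p(2) = ⊕ of these = min[-2, 6, 5, 16] = -2.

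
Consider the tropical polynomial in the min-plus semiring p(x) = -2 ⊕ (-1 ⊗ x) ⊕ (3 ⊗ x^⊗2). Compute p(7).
p(7) = -2

A tropical monomial a ⊗ x^⊗i evaluates to a + i · x. Evaluating each term at x = 7:
  Term 0 contributes -2 + 0 · 7 = -2
  Term 1 contributes -1 + 1 · 7 = 6
  Term 2 contributes 3 + 2 · 7 = 17
p(7) = ⊕ of these = min[-2, 6, 17] = -2.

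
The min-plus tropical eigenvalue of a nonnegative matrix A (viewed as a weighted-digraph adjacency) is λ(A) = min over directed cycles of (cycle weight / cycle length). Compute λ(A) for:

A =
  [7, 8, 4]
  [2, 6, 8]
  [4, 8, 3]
λ(A) = 3

Enumerate directed cycles and compute their means (weight / length). Sample:
  cycle 0 → 0: weight = 7, length = 1, mean = 7/1 ≈ 7.000
  cycle 1 → 1: weight = 6, length = 1, mean = 6/1 ≈ 6.000
  cycle 2 → 2: weight = 3, length = 1, mean = 3/1 ≈ 3.000
  cycle 0 → 1 → 0: weight = 10, length = 2, mean = 10/2 ≈ 5.000
  cycle 0 → 2 → 0: weight = 8, length = 2, mean = 8/2 ≈ 4.000
  cycle 1 → 0 → 1: weight = 10, length = 2, mean = 10/2 ≈ 5.000
Minimum mean = 3.000, attained e.g. along the cycle 2 → 2 with weight 3 and length 1. So λ(A) = 3/1 = 3.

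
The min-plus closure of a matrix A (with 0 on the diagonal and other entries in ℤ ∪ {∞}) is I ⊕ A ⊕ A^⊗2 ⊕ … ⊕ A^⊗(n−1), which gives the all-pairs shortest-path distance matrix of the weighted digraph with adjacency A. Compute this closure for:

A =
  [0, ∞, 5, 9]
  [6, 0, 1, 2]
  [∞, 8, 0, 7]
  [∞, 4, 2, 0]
Closure =
  [0, 13, 5, 9]
  [6, 0, 1, 2]
  [14, 8, 0, 7]
  [10, 4, 2, 0]

This is the Floyd-Warshall all-pairs shortest-path computation. For each intermediate vertex k = 0, 1, …, 3, update dist[i][j] ← min(dist[i][j], dist[i][k] + dist[k][j]). The final matrix gives, for each (i, j), the minimum total weight of any directed path from i to j (possibly empty when i = j).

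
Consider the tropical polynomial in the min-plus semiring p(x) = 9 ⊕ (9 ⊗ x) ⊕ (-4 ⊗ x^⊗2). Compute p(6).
p(6) = 8

A tropical monomial a ⊗ x^⊗i evaluates to a + i · x. Evaluating each term at x = 6:
  Term 0 contributes 9 + 0 · 6 = 9
  Term 1 contributes 9 + 1 · 6 = 15
  Term 2 contributes -4 + 2 · 6 = 8
p(6) = ⊕ of these = min[9, 15, 8] = 8.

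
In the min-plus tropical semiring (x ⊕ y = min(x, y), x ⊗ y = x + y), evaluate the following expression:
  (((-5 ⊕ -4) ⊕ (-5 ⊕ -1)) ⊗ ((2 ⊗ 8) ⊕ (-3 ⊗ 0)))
(((-5 ⊕ -4) ⊕ (-5 ⊕ -1)) ⊗ ((2 ⊗ 8) ⊕ (-3 ⊗ 0))) = -8

Expand innermost to outermost. Recall ⊕ takes the minimum of its arguments and ⊗ takes their sum. Working out the expression (((-5 ⊕ -4) ⊕ (-5 ⊕ -1)) ⊗ ((2 ⊗ 8) ⊕ (-3 ⊗ 0))) gives -8.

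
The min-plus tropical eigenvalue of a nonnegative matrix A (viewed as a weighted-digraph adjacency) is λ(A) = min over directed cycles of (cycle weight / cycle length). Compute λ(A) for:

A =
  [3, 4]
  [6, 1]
λ(A) = 1

Enumerate directed cycles and compute their means (weight / length). Sample:
  cycle 0 → 0: weight = 3, length = 1, mean = 3/1 ≈ 3.000
  cycle 1 → 1: weight = 1, length = 1, mean = 1/1 ≈ 1.000
  cycle 0 → 1 → 0: weight = 10, length = 2, mean = 10/2 ≈ 5.000
  cycle 1 → 0 → 1: weight = 10, length = 2, mean = 10/2 ≈ 5.000
Minimum mean = 1.000, attained e.g. along the cycle 1 → 1 with weight 1 and length 1. So λ(A) = 1/1 = 1.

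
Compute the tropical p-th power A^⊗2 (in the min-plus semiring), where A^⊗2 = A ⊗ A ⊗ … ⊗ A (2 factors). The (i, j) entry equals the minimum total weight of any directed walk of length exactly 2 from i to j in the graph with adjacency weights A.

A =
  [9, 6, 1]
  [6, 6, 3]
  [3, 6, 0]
A^⊗2 =
  [4, 7, 1]
  [6, 9, 3]
  [3, 6, 0]

Each entry (A^⊗2)_ij equals the minimum over all length-2 walks i = v_0 → v_1 → … → v_2 = j of Σ_t A[v_t][v_{t+1}]. For example, for (i, j) = (0, 2) we minimise over 3 possible intermediate vertex sequences; the minimum is 1, attained along the walk 0 → 2 → 2.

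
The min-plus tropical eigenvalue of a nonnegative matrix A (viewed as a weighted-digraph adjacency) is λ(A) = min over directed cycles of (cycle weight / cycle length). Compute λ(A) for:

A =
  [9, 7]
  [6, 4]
λ(A) = 4

Enumerate directed cycles and compute their means (weight / length). Sample:
  cycle 0 → 0: weight = 9, length = 1, mean = 9/1 ≈ 9.000
  cycle 1 → 1: weight = 4, length = 1, mean = 4/1 ≈ 4.000
  cycle 0 → 1 → 0: weight = 13, length = 2, mean = 13/2 ≈ 6.500
  cycle 1 → 0 → 1: weight = 13, length = 2, mean = 13/2 ≈ 6.500
Minimum mean = 4.000, attained e.g. along the cycle 1 → 1 with weight 4 and length 1. So λ(A) = 4/1 = 4.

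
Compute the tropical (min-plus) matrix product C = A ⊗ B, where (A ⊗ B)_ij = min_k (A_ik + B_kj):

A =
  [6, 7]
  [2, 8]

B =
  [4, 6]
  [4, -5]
A ⊗ B =
  [10, 2]
  [6, 3]

Apply the min-plus product entry-by-entry:
  C[0][0] = min over k of (A[0][0] + B[0][0] = 6 + 4 = 10, A[0][1] + B[1][0] = 7 + 4 = 11) = 10 (attained at k = 0)
  C[0][1] = min over k of (A[0][0] + B[0][1] = 6 + 6 = 12, A[0][1] + B[1][1] = 7 + -5 = 2) = 2 (attained at k = 1)
  C[1][0] = min over k of (A[1][0] + B[0][0] = 2 + 4 = 6, A[1][1] + B[1][0] = 8 + 4 = 12) = 6 (attained at k = 0)
  C[1][1] = min over k of (A[1][0] + B[0][1] = 2 + 6 = 8, A[1][1] + B[1][1] = 8 + -5 = 3) = 3 (attained at k = 1)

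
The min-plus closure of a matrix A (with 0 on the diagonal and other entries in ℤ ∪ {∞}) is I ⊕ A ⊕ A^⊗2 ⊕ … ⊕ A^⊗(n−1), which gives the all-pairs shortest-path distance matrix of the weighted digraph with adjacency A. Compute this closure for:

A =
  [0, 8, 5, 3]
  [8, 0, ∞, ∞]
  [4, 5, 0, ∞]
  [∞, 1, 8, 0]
Closure =
  [0, 4, 5, 3]
  [8, 0, 13, 11]
  [4, 5, 0, 7]
  [9, 1, 8, 0]

This is the Floyd-Warshall all-pairs shortest-path computation. For each intermediate vertex k = 0, 1, …, 3, update dist[i][j] ← min(dist[i][j], dist[i][k] + dist[k][j]). The final matrix gives, for each (i, j), the minimum total weight of any directed path from i to j (possibly empty when i = j).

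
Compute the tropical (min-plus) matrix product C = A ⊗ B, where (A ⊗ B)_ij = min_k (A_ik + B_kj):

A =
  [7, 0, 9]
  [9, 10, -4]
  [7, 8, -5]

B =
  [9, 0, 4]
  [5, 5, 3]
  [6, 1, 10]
A ⊗ B =
  [5, 5, 3]
  [2, -3, 6]
  [1, -4, 5]

Apply the min-plus product entry-by-entry:
  C[0][0] = min over k of (A[0][0] + B[0][0] = 7 + 9 = 16, A[0][1] + B[1][0] = 0 + 5 = 5, A[0][2] + B[2][0] = 9 + 6 = 15) = 5 (attained at k = 1)
  C[0][1] = min over k of (A[0][0] + B[0][1] = 7 + 0 = 7, A[0][1] + B[1][1] = 0 + 5 = 5, A[0][2] + B[2][1] = 9 + 1 = 10) = 5 (attained at k = 1)
  C[0][2] = min over k of (A[0][0] + B[0][2] = 7 + 4 = 11, A[0][1] + B[1][2] = 0 + 3 = 3, A[0][2] + B[2][2] = 9 + 10 = 19) = 3 (attained at k = 1)
  C[1][0] = min over k of (A[1][0] + B[0][0] = 9 + 9 = 18, A[1][1] + B[1][0] = 10 + 5 = 15, A[1][2] + B[2][0] = -4 + 6 = 2) = 2 (attained at k = 2)
  C[1][1] = min over k of (A[1][0] + B[0][1] = 9 + 0 = 9, A[1][1] + B[1][1] = 10 + 5 = 15, A[1][2] + B[2][1] = -4 + 1 = -3) = -3 (attained at k = 2)
  C[1][2] = min over k of (A[1][0] + B[0][2] = 9 + 4 = 13, A[1][1] + B[1][2] = 10 + 3 = 13, A[1][2] + B[2][2] = -4 + 10 = 6) = 6 (attained at k = 2)
  C[2][0] = min over k of (A[2][0] + B[0][0] = 7 + 9 = 16, A[2][1] + B[1][0] = 8 + 5 = 13, A[2][2] + B[2][0] = -5 + 6 = 1) = 1 (attained at k = 2)
  C[2][1] = min over k of (A[2][0] + B[0][1] = 7 + 0 = 7, A[2][1] + B[1][1] = 8 + 5 = 13, A[2][2] + B[2][1] = -5 + 1 = -4) = -4 (attained at k = 2)
  C[2][2] = min over k of (A[2][0] + B[0][2] = 7 + 4 = 11, A[2][1] + B[1][2] = 8 + 3 = 11, A[2][2] + B[2][2] = -5 + 10 = 5) = 5 (attained at k = 2)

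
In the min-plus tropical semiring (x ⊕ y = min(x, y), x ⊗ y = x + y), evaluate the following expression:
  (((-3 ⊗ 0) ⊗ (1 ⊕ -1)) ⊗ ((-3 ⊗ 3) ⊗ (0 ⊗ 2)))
(((-3 ⊗ 0) ⊗ (1 ⊕ -1)) ⊗ ((-3 ⊗ 3) ⊗ (0 ⊗ 2))) = -2

Expand innermost to outermost. Recall ⊕ takes the minimum of its arguments and ⊗ takes their sum. Working out the expression (((-3 ⊗ 0) ⊗ (1 ⊕ -1)) ⊗ ((-3 ⊗ 3) ⊗ (0 ⊗ 2))) gives -2.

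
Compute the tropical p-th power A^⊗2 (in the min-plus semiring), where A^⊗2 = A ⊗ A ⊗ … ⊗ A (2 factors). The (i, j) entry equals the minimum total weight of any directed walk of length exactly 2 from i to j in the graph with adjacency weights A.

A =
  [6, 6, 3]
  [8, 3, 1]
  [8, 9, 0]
A^⊗2 =
  [11, 9, 3]
  [9, 6, 1]
  [8, 9, 0]

Each entry (A^⊗2)_ij equals the minimum over all length-2 walks i = v_0 → v_1 → … → v_2 = j of Σ_t A[v_t][v_{t+1}]. For example, for (i, j) = (0, 2) we minimise over 3 possible intermediate vertex sequences; the minimum is 3, attained along the walk 0 → 2 → 2.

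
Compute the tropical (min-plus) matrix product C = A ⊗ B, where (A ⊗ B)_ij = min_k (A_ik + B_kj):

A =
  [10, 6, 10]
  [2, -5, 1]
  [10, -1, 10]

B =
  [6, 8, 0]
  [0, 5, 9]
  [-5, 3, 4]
A ⊗ B =
  [5, 11, 10]
  [-5, 0, 2]
  [-1, 4, 8]

Apply the min-plus product entry-by-entry:
  C[0][0] = min over k of (A[0][0] + B[0][0] = 10 + 6 = 16, A[0][1] + B[1][0] = 6 + 0 = 6, A[0][2] + B[2][0] = 10 + -5 = 5) = 5 (attained at k = 2)
  C[0][1] = min over k of (A[0][0] + B[0][1] = 10 + 8 = 18, A[0][1] + B[1][1] = 6 + 5 = 11, A[0][2] + B[2][1] = 10 + 3 = 13) = 11 (attained at k = 1)
  C[0][2] = min over k of (A[0][0] + B[0][2] = 10 + 0 = 10, A[0][1] + B[1][2] = 6 + 9 = 15, A[0][2] + B[2][2] = 10 + 4 = 14) = 10 (attained at k = 0)
  C[1][0] = min over k of (A[1][0] + B[0][0] = 2 + 6 = 8, A[1][1] + B[1][0] = -5 + 0 = -5, A[1][2] + B[2][0] = 1 + -5 = -4) = -5 (attained at k = 1)
  C[1][1] = min over k of (A[1][0] + B[0][1] = 2 + 8 = 10, A[1][1] + B[1][1] = -5 + 5 = 0, A[1][2] + B[2][1] = 1 + 3 = 4) = 0 (attained at k = 1)
  C[1][2] = min over k of (A[1][0] + B[0][2] = 2 + 0 = 2, A[1][1] + B[1][2] = -5 + 9 = 4, A[1][2] + B[2][2] = 1 + 4 = 5) = 2 (attained at k = 0)
  C[2][0] = min over k of (A[2][0] + B[0][0] = 10 + 6 = 16, A[2][1] + B[1][0] = -1 + 0 = -1, A[2][2] + B[2][0] = 10 + -5 = 5) = -1 (attained at k = 1)
  C[2][1] = min over k of (A[2][0] + B[0][1] = 10 + 8 = 18, A[2][1] + B[1][1] = -1 + 5 = 4, A[2][2] + B[2][1] = 10 + 3 = 13) = 4 (attained at k = 1)
  C[2][2] = min over k of (A[2][0] + B[0][2] = 10 + 0 = 10, A[2][1] + B[1][2] = -1 + 9 = 8, A[2][2] + B[2][2] = 10 + 4 = 14) = 8 (attained at k = 1)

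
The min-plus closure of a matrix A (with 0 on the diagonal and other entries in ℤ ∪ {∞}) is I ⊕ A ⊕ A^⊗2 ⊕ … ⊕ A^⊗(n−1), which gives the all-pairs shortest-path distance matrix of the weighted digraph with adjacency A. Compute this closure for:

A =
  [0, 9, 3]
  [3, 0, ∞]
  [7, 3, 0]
Closure =
  [0, 6, 3]
  [3, 0, 6]
  [6, 3, 0]

This is the Floyd-Warshall all-pairs shortest-path computation. For each intermediate vertex k = 0, 1, …, 2, update dist[i][j] ← min(dist[i][j], dist[i][k] + dist[k][j]). The final matrix gives, for each (i, j), the minimum total weight of any directed path from i to j (possibly empty when i = j).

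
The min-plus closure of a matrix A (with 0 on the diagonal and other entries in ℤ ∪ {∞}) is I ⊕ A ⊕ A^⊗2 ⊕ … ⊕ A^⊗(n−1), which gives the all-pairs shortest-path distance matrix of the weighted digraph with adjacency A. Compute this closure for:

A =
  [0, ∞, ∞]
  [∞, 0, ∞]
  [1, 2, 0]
Closure =
  [0, ∞, ∞]
  [∞, 0, ∞]
  [1, 2, 0]

This is the Floyd-Warshall all-pairs shortest-path computation. For each intermediate vertex k = 0, 1, …, 2, update dist[i][j] ← min(dist[i][j], dist[i][k] + dist[k][j]). The final matrix gives, for each (i, j), the minimum total weight of any directed path from i to j (possibly empty when i = j).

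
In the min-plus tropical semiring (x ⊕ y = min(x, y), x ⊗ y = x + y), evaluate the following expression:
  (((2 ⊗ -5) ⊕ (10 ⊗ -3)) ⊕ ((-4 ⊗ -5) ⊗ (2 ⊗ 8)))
(((2 ⊗ -5) ⊕ (10 ⊗ -3)) ⊕ ((-4 ⊗ -5) ⊗ (2 ⊗ 8))) = -3

Expand innermost to outermost. Recall ⊕ takes the minimum of its arguments and ⊗ takes their sum. Working out the expression (((2 ⊗ -5) ⊕ (10 ⊗ -3)) ⊕ ((-4 ⊗ -5) ⊗ (2 ⊗ 8))) gives -3.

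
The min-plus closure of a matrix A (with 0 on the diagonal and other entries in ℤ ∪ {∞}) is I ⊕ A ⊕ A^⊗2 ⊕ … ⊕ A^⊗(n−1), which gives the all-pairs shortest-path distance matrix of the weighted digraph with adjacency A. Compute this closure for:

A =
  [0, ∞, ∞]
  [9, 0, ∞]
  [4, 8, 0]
Closure =
  [0, ∞, ∞]
  [9, 0, ∞]
  [4, 8, 0]

This is the Floyd-Warshall all-pairs shortest-path computation. For each intermediate vertex k = 0, 1, …, 2, update dist[i][j] ← min(dist[i][j], dist[i][k] + dist[k][j]). The final matrix gives, for each (i, j), the minimum total weight of any directed path from i to j (possibly empty when i = j).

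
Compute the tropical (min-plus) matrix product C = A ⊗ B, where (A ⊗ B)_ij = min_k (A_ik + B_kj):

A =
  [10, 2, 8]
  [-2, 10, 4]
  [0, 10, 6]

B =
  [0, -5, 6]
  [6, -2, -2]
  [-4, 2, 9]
A ⊗ B =
  [4, 0, 0]
  [-2, -7, 4]
  [0, -5, 6]

Apply the min-plus product entry-by-entry:
  C[0][0] = min over k of (A[0][0] + B[0][0] = 10 + 0 = 10, A[0][1] + B[1][0] = 2 + 6 = 8, A[0][2] + B[2][0] = 8 + -4 = 4) = 4 (attained at k = 2)
  C[0][1] = min over k of (A[0][0] + B[0][1] = 10 + -5 = 5, A[0][1] + B[1][1] = 2 + -2 = 0, A[0][2] + B[2][1] = 8 + 2 = 10) = 0 (attained at k = 1)
  C[0][2] = min over k of (A[0][0] + B[0][2] = 10 + 6 = 16, A[0][1] + B[1][2] = 2 + -2 = 0, A[0][2] + B[2][2] = 8 + 9 = 17) = 0 (attained at k = 1)
  C[1][0] = min over k of (A[1][0] + B[0][0] = -2 + 0 = -2, A[1][1] + B[1][0] = 10 + 6 = 16, A[1][2] + B[2][0] = 4 + -4 = 0) = -2 (attained at k = 0)
  C[1][1] = min over k of (A[1][0] + B[0][1] = -2 + -5 = -7, A[1][1] + B[1][1] = 10 + -2 = 8, A[1][2] + B[2][1] = 4 + 2 = 6) = -7 (attained at k = 0)
  C[1][2] = min over k of (A[1][0] + B[0][2] = -2 + 6 = 4, A[1][1] + B[1][2] = 10 + -2 = 8, A[1][2] + B[2][2] = 4 + 9 = 13) = 4 (attained at k = 0)
  C[2][0] = min over k of (A[2][0] + B[0][0] = 0 + 0 = 0, A[2][1] + B[1][0] = 10 + 6 = 16, A[2][2] + B[2][0] = 6 + -4 = 2) = 0 (attained at k = 0)
  C[2][1] = min over k of (A[2][0] + B[0][1] = 0 + -5 = -5, A[2][1] + B[1][1] = 10 + -2 = 8, A[2][2] + B[2][1] = 6 + 2 = 8) = -5 (attained at k = 0)
  C[2][2] = min over k of (A[2][0] + B[0][2] = 0 + 6 = 6, A[2][1] + B[1][2] = 10 + -2 = 8, A[2][2] + B[2][2] = 6 + 9 = 15) = 6 (attained at k = 0)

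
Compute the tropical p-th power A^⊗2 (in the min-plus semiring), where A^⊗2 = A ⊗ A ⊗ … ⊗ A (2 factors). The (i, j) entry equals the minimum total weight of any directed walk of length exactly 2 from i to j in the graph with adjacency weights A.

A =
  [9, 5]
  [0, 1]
A^⊗2 =
  [5, 6]
  [1, 2]

Each entry (A^⊗2)_ij equals the minimum over all length-2 walks i = v_0 → v_1 → … → v_2 = j of Σ_t A[v_t][v_{t+1}]. For example, for (i, j) = (0, 1) we minimise over 2 possible intermediate vertex sequences; the minimum is 6, attained along the walk 0 → 1 → 1.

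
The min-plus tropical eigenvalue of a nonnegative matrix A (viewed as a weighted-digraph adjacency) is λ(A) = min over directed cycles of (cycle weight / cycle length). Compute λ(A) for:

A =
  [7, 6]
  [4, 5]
λ(A) = 5

Enumerate directed cycles and compute their means (weight / length). Sample:
  cycle 0 → 0: weight = 7, length = 1, mean = 7/1 ≈ 7.000
  cycle 1 → 1: weight = 5, length = 1, mean = 5/1 ≈ 5.000
  cycle 0 → 1 → 0: weight = 10, length = 2, mean = 10/2 ≈ 5.000
  cycle 1 → 0 → 1: weight = 10, length = 2, mean = 10/2 ≈ 5.000
Minimum mean = 5.000, attained e.g. along the cycle 1 → 1 with weight 5 and length 1. So λ(A) = 5/1 = 5.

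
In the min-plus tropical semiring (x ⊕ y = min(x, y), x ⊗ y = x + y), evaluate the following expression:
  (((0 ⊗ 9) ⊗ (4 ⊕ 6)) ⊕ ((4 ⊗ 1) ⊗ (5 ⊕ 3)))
(((0 ⊗ 9) ⊗ (4 ⊕ 6)) ⊕ ((4 ⊗ 1) ⊗ (5 ⊕ 3))) = 8

Expand innermost to outermost. Recall ⊕ takes the minimum of its arguments and ⊗ takes their sum. Working out the expression (((0 ⊗ 9) ⊗ (4 ⊕ 6)) ⊕ ((4 ⊗ 1) ⊗ (5 ⊕ 3))) gives 8.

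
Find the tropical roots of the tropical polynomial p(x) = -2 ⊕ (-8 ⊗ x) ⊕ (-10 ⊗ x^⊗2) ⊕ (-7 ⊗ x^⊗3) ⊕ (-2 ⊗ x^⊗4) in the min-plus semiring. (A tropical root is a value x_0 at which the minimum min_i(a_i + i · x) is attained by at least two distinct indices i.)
Roots: {-5, -3, 2, 6}

Each tropical root is a break point of the lower envelope of the lines y = a_i + i · x (there are 5 lines, with slopes 0, 1, ..., 4). Only the lines that attain the minimum somewhere contribute to roots; other lines are dominated. Here the surviving (envelope) indices are i = 4, i = 3, i = 2, i = 1, i = 0.
Intersections between consecutive envelope lines give the roots: for adjacent envelope indices i < j the intersection is x = (a_i − a_j) / (j − i). Reading off the sorted break points: {-5, -3, 2, 6}.
Verification: at each break x_0, at least two indices attain the minimum of min_i(a_i + i · x_0).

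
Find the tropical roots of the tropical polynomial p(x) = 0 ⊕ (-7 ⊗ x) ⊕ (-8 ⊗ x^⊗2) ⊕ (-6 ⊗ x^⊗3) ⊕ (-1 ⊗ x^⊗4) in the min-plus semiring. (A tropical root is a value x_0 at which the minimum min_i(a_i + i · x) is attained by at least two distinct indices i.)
Roots: {-5, -2, 1, 7}

Each tropical root is a break point of the lower envelope of the lines y = a_i + i · x (there are 5 lines, with slopes 0, 1, ..., 4). Only the lines that attain the minimum somewhere contribute to roots; other lines are dominated. Here the surviving (envelope) indices are i = 4, i = 3, i = 2, i = 1, i = 0.
Intersections between consecutive envelope lines give the roots: for adjacent envelope indices i < j the intersection is x = (a_i − a_j) / (j − i). Reading off the sorted break points: {-5, -2, 1, 7}.
Verification: at each break x_0, at least two indices attain the minimum of min_i(a_i + i · x_0).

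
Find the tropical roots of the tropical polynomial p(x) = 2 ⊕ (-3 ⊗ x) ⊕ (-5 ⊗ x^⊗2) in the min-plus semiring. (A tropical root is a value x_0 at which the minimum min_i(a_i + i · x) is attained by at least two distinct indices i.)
Roots: {2, 5}

Each tropical root is a break point of the lower envelope of the lines y = a_i + i · x (there are 3 lines, with slopes 0, 1, ..., 2). Only the lines that attain the minimum somewhere contribute to roots; other lines are dominated. Here the surviving (envelope) indices are i = 2, i = 1, i = 0.
Intersections between consecutive envelope lines give the roots: for adjacent envelope indices i < j the intersection is x = (a_i − a_j) / (j − i). Reading off the sorted break points: {2, 5}.
Verification: at each break x_0, at least two indices attain the minimum of min_i(a_i + i · x_0).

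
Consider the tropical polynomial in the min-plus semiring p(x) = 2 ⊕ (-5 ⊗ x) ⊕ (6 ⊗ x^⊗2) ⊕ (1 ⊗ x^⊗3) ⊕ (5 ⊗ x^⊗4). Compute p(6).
p(6) = 1

A tropical monomial a ⊗ x^⊗i evaluates to a + i · x. Evaluating each term at x = 6:
  Term 0 contributes 2 + 0 · 6 = 2
  Term 1 contributes -5 + 1 · 6 = 1
  Term 2 contributes 6 + 2 · 6 = 18
  Term 3 contributes 1 + 3 · 6 = 19
  Term 4 contributes 5 + 4 · 6 = 29
p(6) = ⊕ of these = min[2, 1, 18, 19, 29] = 1.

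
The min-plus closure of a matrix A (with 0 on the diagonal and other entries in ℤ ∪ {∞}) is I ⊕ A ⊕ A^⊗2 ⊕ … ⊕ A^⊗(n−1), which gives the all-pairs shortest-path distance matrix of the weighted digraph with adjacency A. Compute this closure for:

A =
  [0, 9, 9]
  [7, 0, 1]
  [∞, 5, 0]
Closure =
  [0, 9, 9]
  [7, 0, 1]
  [12, 5, 0]

This is the Floyd-Warshall all-pairs shortest-path computation. For each intermediate vertex k = 0, 1, …, 2, update dist[i][j] ← min(dist[i][j], dist[i][k] + dist[k][j]). The final matrix gives, for each (i, j), the minimum total weight of any directed path from i to j (possibly empty when i = j).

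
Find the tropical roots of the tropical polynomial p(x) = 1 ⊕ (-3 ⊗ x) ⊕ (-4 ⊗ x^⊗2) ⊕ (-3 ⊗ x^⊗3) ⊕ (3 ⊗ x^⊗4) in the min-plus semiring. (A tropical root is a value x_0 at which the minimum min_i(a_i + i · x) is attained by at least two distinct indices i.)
Roots: {-6, -1, 1, 4}

Each tropical root is a break point of the lower envelope of the lines y = a_i + i · x (there are 5 lines, with slopes 0, 1, ..., 4). Only the lines that attain the minimum somewhere contribute to roots; other lines are dominated. Here the surviving (envelope) indices are i = 4, i = 3, i = 2, i = 1, i = 0.
Intersections between consecutive envelope lines give the roots: for adjacent envelope indices i < j the intersection is x = (a_i − a_j) / (j − i). Reading off the sorted break points: {-6, -1, 1, 4}.
Verification: at each break x_0, at least two indices attain the minimum of min_i(a_i + i · x_0).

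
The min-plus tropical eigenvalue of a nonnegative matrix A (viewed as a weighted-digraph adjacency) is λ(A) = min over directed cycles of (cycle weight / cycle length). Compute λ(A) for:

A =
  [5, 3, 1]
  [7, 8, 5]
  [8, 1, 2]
λ(A) = 2

Enumerate directed cycles and compute their means (weight / length). Sample:
  cycle 0 → 0: weight = 5, length = 1, mean = 5/1 ≈ 5.000
  cycle 1 → 1: weight = 8, length = 1, mean = 8/1 ≈ 8.000
  cycle 2 → 2: weight = 2, length = 1, mean = 2/1 ≈ 2.000
  cycle 0 → 1 → 0: weight = 10, length = 2, mean = 10/2 ≈ 5.000
  cycle 0 → 2 → 0: weight = 9, length = 2, mean = 9/2 ≈ 4.500
  cycle 1 → 0 → 1: weight = 10, length = 2, mean = 10/2 ≈ 5.000
Minimum mean = 2.000, attained e.g. along the cycle 2 → 2 with weight 2 and length 1. So λ(A) = 2/1 = 2.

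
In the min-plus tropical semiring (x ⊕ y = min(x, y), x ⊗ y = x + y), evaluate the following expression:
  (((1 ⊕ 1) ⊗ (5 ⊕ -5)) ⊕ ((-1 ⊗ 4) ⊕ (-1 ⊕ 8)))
(((1 ⊕ 1) ⊗ (5 ⊕ -5)) ⊕ ((-1 ⊗ 4) ⊕ (-1 ⊕ 8))) = -4

Expand innermost to outermost. Recall ⊕ takes the minimum of its arguments and ⊗ takes their sum. Working out the expression (((1 ⊕ 1) ⊗ (5 ⊕ -5)) ⊕ ((-1 ⊗ 4) ⊕ (-1 ⊕ 8))) gives -4.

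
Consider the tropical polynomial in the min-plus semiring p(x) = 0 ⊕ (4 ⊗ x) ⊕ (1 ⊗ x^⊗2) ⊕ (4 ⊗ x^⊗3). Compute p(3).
p(3) = 0

A tropical monomial a ⊗ x^⊗i evaluates to a + i · x. Evaluating each term at x = 3:
  Term 0 contributes 0 + 0 · 3 = 0
  Term 1 contributes 4 + 1 · 3 = 7
  Term 2 contributes 1 + 2 · 3 = 7
  Term 3 contributes 4 + 3 · 3 = 13
p(3) = ⊕ of these = min[0, 7, 7, 13] = 0.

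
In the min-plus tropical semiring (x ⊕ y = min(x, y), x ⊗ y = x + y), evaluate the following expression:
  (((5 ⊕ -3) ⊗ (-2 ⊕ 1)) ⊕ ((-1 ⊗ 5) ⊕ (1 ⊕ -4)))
(((5 ⊕ -3) ⊗ (-2 ⊕ 1)) ⊕ ((-1 ⊗ 5) ⊕ (1 ⊕ -4))) = -5

Expand innermost to outermost. Recall ⊕ takes the minimum of its arguments and ⊗ takes their sum. Working out the expression (((5 ⊕ -3) ⊗ (-2 ⊕ 1)) ⊕ ((-1 ⊗ 5) ⊕ (1 ⊕ -4))) gives -5.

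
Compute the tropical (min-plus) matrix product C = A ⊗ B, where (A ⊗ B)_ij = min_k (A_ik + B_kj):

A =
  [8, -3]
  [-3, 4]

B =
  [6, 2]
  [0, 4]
A ⊗ B =
  [-3, 1]
  [3, -1]

Apply the min-plus product entry-by-entry:
  C[0][0] = min over k of (A[0][0] + B[0][0] = 8 + 6 = 14, A[0][1] + B[1][0] = -3 + 0 = -3) = -3 (attained at k = 1)
  C[0][1] = min over k of (A[0][0] + B[0][1] = 8 + 2 = 10, A[0][1] + B[1][1] = -3 + 4 = 1) = 1 (attained at k = 1)
  C[1][0] = min over k of (A[1][0] + B[0][0] = -3 + 6 = 3, A[1][1] + B[1][0] = 4 + 0 = 4) = 3 (attained at k = 0)
  C[1][1] = min over k of (A[1][0] + B[0][1] = -3 + 2 = -1, A[1][1] + B[1][1] = 4 + 4 = 8) = -1 (attained at k = 0)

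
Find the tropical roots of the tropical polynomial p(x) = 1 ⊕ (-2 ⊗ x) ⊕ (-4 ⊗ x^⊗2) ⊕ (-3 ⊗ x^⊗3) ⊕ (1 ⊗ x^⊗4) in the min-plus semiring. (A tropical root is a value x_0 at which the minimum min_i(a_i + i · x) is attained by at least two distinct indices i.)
Roots: {-4, -1, 2, 3}

Each tropical root is a break point of the lower envelope of the lines y = a_i + i · x (there are 5 lines, with slopes 0, 1, ..., 4). Only the lines that attain the minimum somewhere contribute to roots; other lines are dominated. Here the surviving (envelope) indices are i = 4, i = 3, i = 2, i = 1, i = 0.
Intersections between consecutive envelope lines give the roots: for adjacent envelope indices i < j the intersection is x = (a_i − a_j) / (j − i). Reading off the sorted break points: {-4, -1, 2, 3}.
Verification: at each break x_0, at least two indices attain the minimum of min_i(a_i + i · x_0).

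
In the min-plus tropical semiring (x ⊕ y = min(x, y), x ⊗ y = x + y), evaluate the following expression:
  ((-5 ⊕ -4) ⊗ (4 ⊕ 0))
((-5 ⊕ -4) ⊗ (4 ⊕ 0)) = -5

Expand innermost to outermost. Recall ⊕ takes the minimum of its arguments and ⊗ takes their sum. Working out the expression ((-5 ⊕ -4) ⊗ (4 ⊕ 0)) gives -5.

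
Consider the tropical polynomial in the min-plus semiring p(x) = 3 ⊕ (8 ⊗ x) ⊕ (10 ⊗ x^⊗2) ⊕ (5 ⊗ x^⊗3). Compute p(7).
p(7) = 3

A tropical monomial a ⊗ x^⊗i evaluates to a + i · x. Evaluating each term at x = 7:
  Term 0 contributes 3 + 0 · 7 = 3
  Term 1 contributes 8 + 1 · 7 = 15
  Term 2 contributes 10 + 2 · 7 = 24
  Term 3 contributes 5 + 3 · 7 = 26
p(7) = ⊕ of these = min[3, 15, 24, 26] = 3.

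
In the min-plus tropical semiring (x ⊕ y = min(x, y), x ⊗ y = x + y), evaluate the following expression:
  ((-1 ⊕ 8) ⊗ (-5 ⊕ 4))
((-1 ⊕ 8) ⊗ (-5 ⊕ 4)) = -6

Expand innermost to outermost. Recall ⊕ takes the minimum of its arguments and ⊗ takes their sum. Working out the expression ((-1 ⊕ 8) ⊗ (-5 ⊕ 4)) gives -6.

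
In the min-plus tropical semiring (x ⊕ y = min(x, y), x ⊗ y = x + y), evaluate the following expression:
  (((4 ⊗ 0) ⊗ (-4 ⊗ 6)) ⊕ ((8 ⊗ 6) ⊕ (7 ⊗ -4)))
(((4 ⊗ 0) ⊗ (-4 ⊗ 6)) ⊕ ((8 ⊗ 6) ⊕ (7 ⊗ -4))) = 3

Expand innermost to outermost. Recall ⊕ takes the minimum of its arguments and ⊗ takes their sum. Working out the expression (((4 ⊗ 0) ⊗ (-4 ⊗ 6)) ⊕ ((8 ⊗ 6) ⊕ (7 ⊗ -4))) gives 3.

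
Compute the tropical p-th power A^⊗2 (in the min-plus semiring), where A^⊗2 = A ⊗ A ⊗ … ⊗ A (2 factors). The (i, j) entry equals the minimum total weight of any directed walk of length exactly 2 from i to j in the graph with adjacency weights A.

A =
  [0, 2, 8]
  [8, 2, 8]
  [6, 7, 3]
A^⊗2 =
  [0, 2, 8]
  [8, 4, 10]
  [6, 8, 6]

Each entry (A^⊗2)_ij equals the minimum over all length-2 walks i = v_0 → v_1 → … → v_2 = j of Σ_t A[v_t][v_{t+1}]. For example, for (i, j) = (0, 2) we minimise over 3 possible intermediate vertex sequences; the minimum is 8, attained along the walk 0 → 0 → 2.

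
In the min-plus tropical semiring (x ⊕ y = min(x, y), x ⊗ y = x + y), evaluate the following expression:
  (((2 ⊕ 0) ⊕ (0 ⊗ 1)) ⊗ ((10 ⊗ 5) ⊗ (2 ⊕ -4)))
(((2 ⊕ 0) ⊕ (0 ⊗ 1)) ⊗ ((10 ⊗ 5) ⊗ (2 ⊕ -4))) = 11

Expand innermost to outermost. Recall ⊕ takes the minimum of its arguments and ⊗ takes their sum. Working out the expression (((2 ⊕ 0) ⊕ (0 ⊗ 1)) ⊗ ((10 ⊗ 5) ⊗ (2 ⊕ -4))) gives 11.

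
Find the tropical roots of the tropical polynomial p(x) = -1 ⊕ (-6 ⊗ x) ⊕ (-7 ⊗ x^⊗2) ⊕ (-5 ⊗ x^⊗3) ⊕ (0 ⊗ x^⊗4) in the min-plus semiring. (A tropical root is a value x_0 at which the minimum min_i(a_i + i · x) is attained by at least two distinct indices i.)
Roots: {-5, -2, 1, 5}

Each tropical root is a break point of the lower envelope of the lines y = a_i + i · x (there are 5 lines, with slopes 0, 1, ..., 4). Only the lines that attain the minimum somewhere contribute to roots; other lines are dominated. Here the surviving (envelope) indices are i = 4, i = 3, i = 2, i = 1, i = 0.
Intersections between consecutive envelope lines give the roots: for adjacent envelope indices i < j the intersection is x = (a_i − a_j) / (j − i). Reading off the sorted break points: {-5, -2, 1, 5}.
Verification: at each break x_0, at least two indices attain the minimum of min_i(a_i + i · x_0).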